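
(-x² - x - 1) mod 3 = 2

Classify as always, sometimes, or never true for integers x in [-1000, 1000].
Holds at x = 0: LHS = (-0² - 0 - 1) mod 3 = (-1) mod 3 = 2; 2 = 2 — holds
Fails at x = 1: LHS = (-1² - 1 - 1) mod 3 = (-3) mod 3 = 0; 0 = 2 — FAILS
It is satisfied by some integers in the range but not all.

Answer: Sometimes true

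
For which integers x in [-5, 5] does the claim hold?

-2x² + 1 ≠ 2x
Track d = LHS − RHS over the integers in [-5, 5]. Equality would need d = 0, but d changes sign only between consecutive integers, jumping over 0:
x = -2: LHS = -2·(-2)² + 1 = -7, RHS = 2·(-2) = -4; -7 ≠ -4 — holds  (d = -3)
x = -1: LHS = -2·(-1)² + 1 = -1, RHS = 2·(-1) = -2; -1 ≠ -2 — holds  (d = 1)
x = 0: LHS = -2·0² + 1 = 1, RHS = 2·0 = 0; 1 ≠ 0 — holds  (d = 1)
x = 1: LHS = -2·1² + 1 = -1, RHS = 2·1 = 2; -1 ≠ 2 — holds  (d = -3)
Away from these crossings d keeps a constant sign, and checking every integer in [-5, 5] confirms d ≠ 0 throughout. Hence the two sides are never equal, so the relation holds for every integer in [-5, 5].

Answer: All integers in [-5, 5]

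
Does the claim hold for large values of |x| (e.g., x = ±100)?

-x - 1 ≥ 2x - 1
x = 100: LHS = -100 - 1 = -101, RHS = 2·100 - 1 = 199; -101 ≥ 199 — FAILS
x = -100: LHS = -(-100) - 1 = 99, RHS = 2·(-100) - 1 = -201; 99 ≥ -201 — holds

Answer: Partially: fails for x = 100, holds for x = -100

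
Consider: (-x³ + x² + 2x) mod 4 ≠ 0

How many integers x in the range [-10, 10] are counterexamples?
Counterexamples in [-10, 10]: {-10, -9, -8, -6, -5, -4, -2, -1, 0, 2, 3, 4, 6, 7, 8, 10}.

Counting them gives 16 values.

Answer: 16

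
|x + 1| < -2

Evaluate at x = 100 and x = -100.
x = 100: LHS = |100 + 1| = |101| = 101; 101 < -2 — FAILS
x = -100: LHS = |(-100) + 1| = |-99| = 99; 99 < -2 — FAILS

Answer: No, fails for both x = 100 and x = -100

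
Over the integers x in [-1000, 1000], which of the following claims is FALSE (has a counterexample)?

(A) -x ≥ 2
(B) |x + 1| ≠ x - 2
(A) x = 0: LHS = -0 = 0; 0 ≥ 2 — FAILS

(B) Over all integers in [-1000, 1000], LHS − RHS is always positive; it is smallest at x = 0, where it equals 3:
x = 0: LHS = |0 + 1| = |1| = 1, RHS = 0 - 2 = -2; 1 ≠ -2 — holds
At the ends of the range:
x = -1000: LHS = |(-1000) + 1| = |-999| = 999, RHS = (-1000) - 2 = -1002; 999 ≠ -1002 — holds
x = 1000: LHS = |1000 + 1| = |1001| = 1001, RHS = 1000 - 2 = 998; 1001 ≠ 998 — holds
Hence LHS − RHS is never 0, i.e. the two sides are never equal, so the relation holds for every integer in [-1000, 1000].

Only (A) has a counterexample.

Answer: A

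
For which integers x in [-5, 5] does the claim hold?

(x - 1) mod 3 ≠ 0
Holds for: {-4, -3, -1, 0, 2, 3, 5}
Fails for: {-5, -2, 1, 4}

Answer: {-4, -3, -1, 0, 2, 3, 5}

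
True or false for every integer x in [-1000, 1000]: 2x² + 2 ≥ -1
Over all integers in [-1000, 1000], LHS − RHS is smallest at x = 0, where it equals 3:
x = 0: LHS = 2·0² + 2 = 2; 2 ≥ -1 — holds
At the ends of the range:
x = -1000: LHS = 2·(-1000)² + 2 = 2000002; 2000002 ≥ -1 — holds
x = 1000: LHS = 2·1000² + 2 = 2000002; 2000002 ≥ -1 — holds
Hence LHS − RHS is never negative, i.e. LHS ≥ RHS throughout, so the relation holds for every integer in [-1000, 1000].

No counterexample exists.

Answer: True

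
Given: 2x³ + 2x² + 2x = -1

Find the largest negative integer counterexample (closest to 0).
Testing negative integers from -1 downward:
x = -1: LHS = 2·(-1)³ + 2·(-1)² + 2·(-1) = -2; -2 = -1 — FAILS  ← closest negative counterexample to 0

Answer: x = -1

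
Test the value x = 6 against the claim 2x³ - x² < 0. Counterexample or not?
Substitute x = 6 into the relation:
x = 6: LHS = 2·6³ - 6² = 396; 396 < 0 — FAILS

Since the claim fails at x = 6, this value is a counterexample.

Answer: Yes, x = 6 is a counterexample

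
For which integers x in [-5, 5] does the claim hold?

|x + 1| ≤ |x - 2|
Holds for: {-5, -4, -3, -2, -1, 0}
Fails for: {1, 2, 3, 4, 5}

Answer: {-5, -4, -3, -2, -1, 0}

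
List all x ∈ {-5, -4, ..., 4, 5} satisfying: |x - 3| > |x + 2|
Holds for: {-5, -4, -3, -2, -1, 0}
Fails for: {1, 2, 3, 4, 5}

Answer: {-5, -4, -3, -2, -1, 0}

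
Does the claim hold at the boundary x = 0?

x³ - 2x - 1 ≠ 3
x = 0: LHS = 0³ - 2·0 - 1 = -1; -1 ≠ 3 — holds

The relation is satisfied at x = 0.

Answer: Yes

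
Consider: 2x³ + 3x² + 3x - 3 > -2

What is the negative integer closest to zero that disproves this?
Testing negative integers from -1 downward:
x = -1: LHS = 2·(-1)³ + 3·(-1)² + 3·(-1) - 3 = -5; -5 > -2 — FAILS  ← closest negative counterexample to 0

Answer: x = -1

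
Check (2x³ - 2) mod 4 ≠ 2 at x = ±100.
x = 100: LHS = (2·100³ - 2) mod 4 = 1999998 mod 4 = 2; 2 ≠ 2 — FAILS
x = -100: LHS = (2·(-100)³ - 2) mod 4 = (-2000002) mod 4 = 2; 2 ≠ 2 — FAILS

Answer: No, fails for both x = 100 and x = -100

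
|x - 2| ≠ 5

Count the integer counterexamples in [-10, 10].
Counterexamples in [-10, 10]: {-3, 7}.

Counting them gives 2 values.

Answer: 2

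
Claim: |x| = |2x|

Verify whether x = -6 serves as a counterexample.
Substitute x = -6 into the relation:
x = -6: LHS = |-6| = 6, RHS = |2·(-6)| = |-12| = 12; 6 = 12 — FAILS

Since the claim fails at x = -6, this value is a counterexample.

Answer: Yes, x = -6 is a counterexample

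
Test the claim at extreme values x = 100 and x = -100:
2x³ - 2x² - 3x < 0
x = 100: LHS = 2·100³ - 2·100² - 3·100 = 1979700; 1979700 < 0 — FAILS
x = -100: LHS = 2·(-100)³ - 2·(-100)² - 3·(-100) = -2019700; -2019700 < 0 — holds

Answer: Partially: fails for x = 100, holds for x = -100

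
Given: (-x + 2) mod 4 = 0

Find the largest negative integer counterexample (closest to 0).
Testing negative integers from -1 downward:
x = -1: LHS = (-(-1) + 2) mod 4 = 3 mod 4 = 3; 3 = 0 — FAILS  ← closest negative counterexample to 0

Answer: x = -1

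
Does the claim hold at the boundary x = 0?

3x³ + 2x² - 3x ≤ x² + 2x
x = 0: LHS = 3·0³ + 2·0² - 3·0 = 0, RHS = 0² + 2·0 = 0; 0 ≤ 0 — holds

The relation is satisfied at x = 0.

Answer: Yes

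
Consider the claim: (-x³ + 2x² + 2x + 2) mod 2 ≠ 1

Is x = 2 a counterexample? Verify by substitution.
Substitute x = 2 into the relation:
x = 2: LHS = (-2³ + 2·2² + 2·2 + 2) mod 2 = 6 mod 2 = 0; 0 ≠ 1 — holds

The claim holds here, so x = 2 is not a counterexample. (A counterexample exists elsewhere, e.g. x = 1.)

Answer: No, x = 2 is not a counterexample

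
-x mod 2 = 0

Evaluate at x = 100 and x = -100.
x = 100: LHS = (-100) mod 2 = 0; 0 = 0 — holds
x = -100: LHS = (-(-100)) mod 2 = 100 mod 2 = 0; 0 = 0 — holds

Answer: Yes, holds for both x = 100 and x = -100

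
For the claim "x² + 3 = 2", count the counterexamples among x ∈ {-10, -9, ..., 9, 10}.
Counterexamples in [-10, 10]: {-10, -9, -8, -7, -6, -5, -4, -3, -2, -1, 0, 1, 2, 3, 4, 5, 6, 7, 8, 9, 10}.

Counting them gives 21 values.

Answer: 21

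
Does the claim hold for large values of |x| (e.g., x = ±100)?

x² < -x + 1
x = 100: LHS = 100² = 10000, RHS = -100 + 1 = -99; 10000 < -99 — FAILS
x = -100: LHS = (-100)² = 10000, RHS = -(-100) + 1 = 101; 10000 < 101 — FAILS

Answer: No, fails for both x = 100 and x = -100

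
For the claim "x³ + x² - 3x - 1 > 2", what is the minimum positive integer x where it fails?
Testing positive integers:
x = 1: LHS = 1³ + 1² - 3·1 - 1 = -2; -2 > 2 — FAILS  ← smallest positive counterexample

Answer: x = 1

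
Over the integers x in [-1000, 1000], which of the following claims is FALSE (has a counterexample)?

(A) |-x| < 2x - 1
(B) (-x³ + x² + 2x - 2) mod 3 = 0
(A) x = 0: LHS = |-0| = |0| = 0, RHS = 2·0 - 1 = -1; 0 < -1 — FAILS
(B) x = 0: LHS = (-0³ + 0² + 2·0 - 2) mod 3 = (-2) mod 3 = 1; 1 = 0 — FAILS

Answer: Both A and B are false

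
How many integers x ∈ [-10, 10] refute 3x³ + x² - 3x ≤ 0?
Counterexamples in [-10, 10]: {-1, 1, 2, 3, 4, 5, 6, 7, 8, 9, 10}.

Counting them gives 11 values.

Answer: 11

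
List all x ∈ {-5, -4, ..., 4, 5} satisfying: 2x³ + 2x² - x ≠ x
Holds for: {-5, -4, -3, -2, -1, 1, 2, 3, 4, 5}
Fails for: {0}

Answer: {-5, -4, -3, -2, -1, 1, 2, 3, 4, 5}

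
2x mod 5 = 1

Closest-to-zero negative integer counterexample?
Testing negative integers from -1 downward:
x = -1: LHS = (2·(-1)) mod 5 = (-2) mod 5 = 3; 3 = 1 — FAILS  ← closest negative counterexample to 0

Answer: x = -1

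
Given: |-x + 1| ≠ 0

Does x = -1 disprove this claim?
Substitute x = -1 into the relation:
x = -1: LHS = |-(-1) + 1| = |2| = 2; 2 ≠ 0 — holds

The claim holds here, so x = -1 is not a counterexample. (A counterexample exists elsewhere, e.g. x = 1.)

Answer: No, x = -1 is not a counterexample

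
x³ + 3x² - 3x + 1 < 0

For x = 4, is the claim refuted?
Substitute x = 4 into the relation:
x = 4: LHS = 4³ + 3·4² - 3·4 + 1 = 101; 101 < 0 — FAILS

Since the claim fails at x = 4, this value is a counterexample.

Answer: Yes, x = 4 is a counterexample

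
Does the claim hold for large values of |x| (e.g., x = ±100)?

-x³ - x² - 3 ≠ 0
x = 100: LHS = -100³ - 100² - 3 = -1010003; -1010003 ≠ 0 — holds
x = -100: LHS = -(-100)³ - (-100)² - 3 = 989997; 989997 ≠ 0 — holds

Answer: Yes, holds for both x = 100 and x = -100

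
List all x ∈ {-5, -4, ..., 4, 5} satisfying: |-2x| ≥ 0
An absolute value is never negative, so the left side is ≥ 0 for every x, while the right side is 0. Tightest case in [-5, 5] is x = 0:
x = 0: LHS = |-2·0| = |0| = 0; 0 ≥ 0 — holds
Hence LHS − RHS is never negative, i.e. LHS ≥ RHS throughout, so the relation holds for every integer in [-5, 5].

Answer: All integers in [-5, 5]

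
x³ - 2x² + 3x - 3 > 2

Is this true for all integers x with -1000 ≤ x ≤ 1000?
The claim fails at x = 0:
x = 0: LHS = 0³ - 2·0² + 3·0 - 3 = -3; -3 > 2 — FAILS

Because a single integer refutes it, the statement is false.

Answer: False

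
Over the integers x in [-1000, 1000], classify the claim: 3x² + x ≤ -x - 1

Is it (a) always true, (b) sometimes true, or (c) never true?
Over all integers in [-1000, 1000], LHS − RHS is smallest at x = 0, where it equals 1:
x = 0: LHS = 3·0² + 0 = 0, RHS = -0 - 1 = -1; 0 ≤ -1 — FAILS
At the ends of the range:
x = -1000: LHS = 3·(-1000)² + (-1000) = 2999000, RHS = -(-1000) - 1 = 999; 2999000 ≤ 999 — FAILS
x = 1000: LHS = 3·1000² + 1000 = 3001000, RHS = -1000 - 1 = -1001; 3001000 ≤ -1001 — FAILS
Hence LHS − RHS is never zero or negative, i.e. LHS > RHS throughout, so the claimed relation (≤) fails for every integer in [-1000, 1000].

No integer in the range satisfies it.

Answer: Never true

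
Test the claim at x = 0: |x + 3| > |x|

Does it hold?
x = 0: LHS = |0 + 3| = |3| = 3, RHS = |0| = 0; 3 > 0 — holds

The relation is satisfied at x = 0.

Answer: Yes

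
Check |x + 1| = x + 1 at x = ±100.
x = 100: LHS = |100 + 1| = |101| = 101, RHS = 100 + 1 = 101; 101 = 101 — holds
x = -100: LHS = |(-100) + 1| = |-99| = 99, RHS = (-100) + 1 = -99; 99 = -99 — FAILS

Answer: Partially: holds for x = 100, fails for x = -100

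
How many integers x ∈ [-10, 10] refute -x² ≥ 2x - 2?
Counterexamples in [-10, 10]: {-10, -9, -8, -7, -6, -5, -4, -3, 1, 2, 3, 4, 5, 6, 7, 8, 9, 10}.

Counting them gives 18 values.

Answer: 18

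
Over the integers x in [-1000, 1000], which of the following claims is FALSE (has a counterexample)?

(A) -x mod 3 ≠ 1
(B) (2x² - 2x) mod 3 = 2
(A) x = -1: LHS = (-(-1)) mod 3 = 1 mod 3 = 1; 1 ≠ 1 — FAILS
(B) x = 0: LHS = (2·0² - 2·0) mod 3 = 0 mod 3 = 0; 0 = 2 — FAILS

Answer: Both A and B are false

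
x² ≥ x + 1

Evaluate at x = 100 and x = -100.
x = 100: LHS = 100² = 10000, RHS = 100 + 1 = 101; 10000 ≥ 101 — holds
x = -100: LHS = (-100)² = 10000, RHS = (-100) + 1 = -99; 10000 ≥ -99 — holds

Answer: Yes, holds for both x = 100 and x = -100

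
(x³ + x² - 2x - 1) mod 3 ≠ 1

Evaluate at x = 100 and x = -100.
x = 100: LHS = (100³ + 100² - 2·100 - 1) mod 3 = 1009799 mod 3 = 2; 2 ≠ 1 — holds
x = -100: LHS = ((-100)³ + (-100)² - 2·(-100) - 1) mod 3 = (-989801) mod 3 = 1; 1 ≠ 1 — FAILS

Answer: Partially: holds for x = 100, fails for x = -100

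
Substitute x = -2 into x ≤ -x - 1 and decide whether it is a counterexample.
Substitute x = -2 into the relation:
x = -2: RHS = -(-2) - 1 = 1; -2 ≤ 1 — holds

The claim holds here, so x = -2 is not a counterexample. (A counterexample exists elsewhere, e.g. x = 0.)

Answer: No, x = -2 is not a counterexample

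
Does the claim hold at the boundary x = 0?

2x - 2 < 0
x = 0: LHS = 2·0 - 2 = -2; -2 < 0 — holds

The relation is satisfied at x = 0.

Answer: Yes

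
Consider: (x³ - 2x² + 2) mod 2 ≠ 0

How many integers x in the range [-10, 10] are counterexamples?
Counterexamples in [-10, 10]: {-10, -8, -6, -4, -2, 0, 2, 4, 6, 8, 10}.

Counting them gives 11 values.

Answer: 11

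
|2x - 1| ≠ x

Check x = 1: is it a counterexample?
Substitute x = 1 into the relation:
x = 1: LHS = |2·1 - 1| = |1| = 1; 1 ≠ 1 — FAILS

Since the claim fails at x = 1, this value is a counterexample.

Answer: Yes, x = 1 is a counterexample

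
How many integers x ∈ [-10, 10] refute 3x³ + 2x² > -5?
Counterexamples in [-10, 10]: {-10, -9, -8, -7, -6, -5, -4, -3, -2}.

Counting them gives 9 values.

Answer: 9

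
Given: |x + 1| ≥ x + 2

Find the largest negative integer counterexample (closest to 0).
Testing negative integers from -1 downward:
x = -1: LHS = |(-1) + 1| = |0| = 0, RHS = (-1) + 2 = 1; 0 ≥ 1 — FAILS  ← closest negative counterexample to 0

Answer: x = -1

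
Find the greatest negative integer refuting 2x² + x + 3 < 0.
Testing negative integers from -1 downward:
x = -1: LHS = 2·(-1)² + (-1) + 3 = 4; 4 < 0 — FAILS  ← closest negative counterexample to 0

Answer: x = -1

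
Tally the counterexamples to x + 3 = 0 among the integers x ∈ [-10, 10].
Counterexamples in [-10, 10]: {-10, -9, -8, -7, -6, -5, -4, -2, -1, 0, 1, 2, 3, 4, 5, 6, 7, 8, 9, 10}.

Counting them gives 20 values.

Answer: 20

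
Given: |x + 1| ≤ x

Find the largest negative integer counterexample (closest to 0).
Testing negative integers from -1 downward:
x = -1: LHS = |(-1) + 1| = |0| = 0; 0 ≤ -1 — FAILS  ← closest negative counterexample to 0

Answer: x = -1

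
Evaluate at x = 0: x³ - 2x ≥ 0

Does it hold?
x = 0: LHS = 0³ - 2·0 = 0; 0 ≥ 0 — holds

The relation is satisfied at x = 0.

Answer: Yes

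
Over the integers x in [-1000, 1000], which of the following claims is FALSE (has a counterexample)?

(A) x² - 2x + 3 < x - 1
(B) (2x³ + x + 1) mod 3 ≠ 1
(A) x = 0: LHS = 0² - 2·0 + 3 = 3, RHS = 0 - 1 = -1; 3 < -1 — FAILS
(B) x = 0: LHS = (2·0³ + 0 + 1) mod 3 = 1 mod 3 = 1; 1 ≠ 1 — FAILS

Answer: Both A and B are false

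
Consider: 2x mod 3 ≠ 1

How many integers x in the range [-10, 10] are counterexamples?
Counterexamples in [-10, 10]: {-10, -7, -4, -1, 2, 5, 8}.

Counting them gives 7 values.

Answer: 7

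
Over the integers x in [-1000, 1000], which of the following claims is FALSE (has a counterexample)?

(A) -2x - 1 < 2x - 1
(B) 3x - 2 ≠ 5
(A) x = 0: LHS = -2·0 - 1 = -1, RHS = 2·0 - 1 = -1; -1 < -1 — FAILS

(B) Track d = LHS − RHS over the integers in [-1000, 1000]. Equality would need d = 0, but d changes sign only between consecutive integers, jumping over 0:
x = 2: LHS = 3·2 - 2 = 4; 4 ≠ 5 — holds  (d = -1)
x = 3: LHS = 3·3 - 2 = 7; 7 ≠ 5 — holds  (d = 2)
Away from these crossings d keeps a constant sign, and checking every integer in [-1000, 1000] confirms d ≠ 0 throughout. Hence the two sides are never equal, so the relation holds for every integer in [-1000, 1000].

Only (A) has a counterexample.

Answer: A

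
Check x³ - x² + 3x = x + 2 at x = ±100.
x = 100: LHS = 100³ - 100² + 3·100 = 990300, RHS = 100 + 2 = 102; 990300 = 102 — FAILS
x = -100: LHS = (-100)³ - (-100)² + 3·(-100) = -1010300, RHS = (-100) + 2 = -98; -1010300 = -98 — FAILS

Answer: No, fails for both x = 100 and x = -100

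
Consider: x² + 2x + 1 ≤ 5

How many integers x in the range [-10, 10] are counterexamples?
Counterexamples in [-10, 10]: {-10, -9, -8, -7, -6, -5, -4, 2, 3, 4, 5, 6, 7, 8, 9, 10}.

Counting them gives 16 values.

Answer: 16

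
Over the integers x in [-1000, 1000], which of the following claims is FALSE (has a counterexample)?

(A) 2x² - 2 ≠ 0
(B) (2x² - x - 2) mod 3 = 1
(A) x = 1: LHS = 2·1² - 2 = 0; 0 ≠ 0 — FAILS
(B) x = 1: LHS = (2·1² - 1 - 2) mod 3 = (-1) mod 3 = 2; 2 = 1 — FAILS

Answer: Both A and B are false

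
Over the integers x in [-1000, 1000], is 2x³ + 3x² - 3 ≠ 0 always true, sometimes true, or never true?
Track d = LHS − RHS over the integers in [-1000, 1000]. Equality would need d = 0, but d changes sign only between consecutive integers, jumping over 0:
x = 0: LHS = 2·0³ + 3·0² - 3 = -3; -3 ≠ 0 — holds  (d = -3)
x = 1: LHS = 2·1³ + 3·1² - 3 = 2; 2 ≠ 0 — holds  (d = 2)
Away from these crossings d keeps a constant sign, and checking every integer in [-1000, 1000] confirms d ≠ 0 throughout. Hence the two sides are never equal, so the relation holds for every integer in [-1000, 1000].

No counterexample exists.

Answer: Always true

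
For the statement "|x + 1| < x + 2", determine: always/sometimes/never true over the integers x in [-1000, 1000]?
Holds at x = 0: LHS = |0 + 1| = |1| = 1, RHS = 0 + 2 = 2; 1 < 2 — holds
Fails at x = -2: LHS = |(-2) + 1| = |-1| = 1, RHS = (-2) + 2 = 0; 1 < 0 — FAILS
It is satisfied by some integers in the range but not all.

Answer: Sometimes true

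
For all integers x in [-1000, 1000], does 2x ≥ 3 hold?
The claim fails at x = 0:
x = 0: LHS = 2·0 = 0; 0 ≥ 3 — FAILS

Because a single integer refutes it, the statement is false.

Answer: False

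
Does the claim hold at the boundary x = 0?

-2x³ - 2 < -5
x = 0: LHS = -2·0³ - 2 = -2; -2 < -5 — FAILS

The relation fails at x = 0, so x = 0 is a counterexample.

Answer: No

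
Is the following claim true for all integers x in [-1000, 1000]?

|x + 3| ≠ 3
The claim fails at x = 0:
x = 0: LHS = |0 + 3| = |3| = 3; 3 ≠ 3 — FAILS

Because a single integer refutes it, the statement is false.

Answer: False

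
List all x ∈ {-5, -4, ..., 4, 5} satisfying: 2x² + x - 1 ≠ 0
Holds for: {-5, -4, -3, -2, 0, 1, 2, 3, 4, 5}
Fails for: {-1}

Answer: {-5, -4, -3, -2, 0, 1, 2, 3, 4, 5}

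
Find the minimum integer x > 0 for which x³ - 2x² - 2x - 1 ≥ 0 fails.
Testing positive integers:
x = 1: LHS = 1³ - 2·1² - 2·1 - 1 = -4; -4 ≥ 0 — FAILS  ← smallest positive counterexample

Answer: x = 1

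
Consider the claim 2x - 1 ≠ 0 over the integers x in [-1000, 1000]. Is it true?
Track d = LHS − RHS over the integers in [-1000, 1000]. Equality would need d = 0, but d changes sign only between consecutive integers, jumping over 0:
x = 0: LHS = 2·0 - 1 = -1; -1 ≠ 0 — holds  (d = -1)
x = 1: LHS = 2·1 - 1 = 1; 1 ≠ 0 — holds  (d = 1)
Away from these crossings d keeps a constant sign, and checking every integer in [-1000, 1000] confirms d ≠ 0 throughout. Hence the two sides are never equal, so the relation holds for every integer in [-1000, 1000].

No counterexample exists.

Answer: True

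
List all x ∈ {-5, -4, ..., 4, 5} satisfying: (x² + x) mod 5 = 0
Holds for: {-5, -1, 0, 4, 5}
Fails for: {-4, -3, -2, 1, 2, 3}

Answer: {-5, -1, 0, 4, 5}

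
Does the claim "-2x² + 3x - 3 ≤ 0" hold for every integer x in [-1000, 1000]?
Over all integers in [-1000, 1000], LHS − RHS is largest at x = 1, where it equals -2:
x = 1: LHS = -2·1² + 3·1 - 3 = -2; -2 ≤ 0 — holds
At the ends of the range:
x = -1000: LHS = -2·(-1000)² + 3·(-1000) - 3 = -2003003; -2003003 ≤ 0 — holds
x = 1000: LHS = -2·1000² + 3·1000 - 3 = -1997003; -1997003 ≤ 0 — holds
Hence LHS − RHS is never positive, i.e. LHS ≤ RHS throughout, so the relation holds for every integer in [-1000, 1000].

No counterexample exists.

Answer: True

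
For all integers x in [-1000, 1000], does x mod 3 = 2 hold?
The claim fails at x = 0:
x = 0: LHS = 0 mod 3 = 0; 0 = 2 — FAILS

Because a single integer refutes it, the statement is false.

Answer: False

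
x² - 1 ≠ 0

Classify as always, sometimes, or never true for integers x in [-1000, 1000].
Holds at x = 0: LHS = 0² - 1 = -1; -1 ≠ 0 — holds
Fails at x = 1: LHS = 1² - 1 = 0; 0 ≠ 0 — FAILS
It is satisfied by some integers in the range but not all.

Answer: Sometimes true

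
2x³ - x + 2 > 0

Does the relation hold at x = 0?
x = 0: LHS = 2·0³ - 0 + 2 = 2; 2 > 0 — holds

The relation is satisfied at x = 0.

Answer: Yes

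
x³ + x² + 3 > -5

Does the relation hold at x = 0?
x = 0: LHS = 0³ + 0² + 3 = 3; 3 > -5 — holds

The relation is satisfied at x = 0.

Answer: Yes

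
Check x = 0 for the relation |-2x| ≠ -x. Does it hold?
x = 0: LHS = |-2·0| = |0| = 0, RHS = -0 = 0; 0 ≠ 0 — FAILS

The relation fails at x = 0, so x = 0 is a counterexample.

Answer: No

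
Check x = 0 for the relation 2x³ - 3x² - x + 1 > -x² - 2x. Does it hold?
x = 0: LHS = 2·0³ - 3·0² - 0 + 1 = 1, RHS = -0² - 2·0 = 0; 1 > 0 — holds

The relation is satisfied at x = 0.

Answer: Yes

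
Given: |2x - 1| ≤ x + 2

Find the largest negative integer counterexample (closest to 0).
Testing negative integers from -1 downward:
x = -1: LHS = |2·(-1) - 1| = |-3| = 3, RHS = (-1) + 2 = 1; 3 ≤ 1 — FAILS  ← closest negative counterexample to 0

Answer: x = -1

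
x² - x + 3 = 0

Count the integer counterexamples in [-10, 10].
Counterexamples in [-10, 10]: {-10, -9, -8, -7, -6, -5, -4, -3, -2, -1, 0, 1, 2, 3, 4, 5, 6, 7, 8, 9, 10}.

Counting them gives 21 values.

Answer: 21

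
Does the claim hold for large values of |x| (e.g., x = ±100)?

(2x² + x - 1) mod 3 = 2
x = 100: LHS = (2·100² + 100 - 1) mod 3 = 20099 mod 3 = 2; 2 = 2 — holds
x = -100: LHS = (2·(-100)² + (-100) - 1) mod 3 = 19899 mod 3 = 0; 0 = 2 — FAILS

Answer: Partially: holds for x = 100, fails for x = -100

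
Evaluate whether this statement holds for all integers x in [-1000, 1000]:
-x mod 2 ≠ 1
The claim fails at x = 1:
x = 1: LHS = (-1) mod 2 = 1; 1 ≠ 1 — FAILS

Because a single integer refutes it, the statement is false.

Answer: False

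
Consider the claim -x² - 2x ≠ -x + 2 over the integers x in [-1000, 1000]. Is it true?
Over all integers in [-1000, 1000], LHS − RHS is always negative; it is closest to 0 at x = 0, where it equals -2:
x = 0: LHS = -0² - 2·0 = 0, RHS = -0 + 2 = 2; 0 ≠ 2 — holds
At the ends of the range:
x = -1000: LHS = -(-1000)² - 2·(-1000) = -998000, RHS = -(-1000) + 2 = 1002; -998000 ≠ 1002 — holds
x = 1000: LHS = -1000² - 2·1000 = -1002000, RHS = -1000 + 2 = -998; -1002000 ≠ -998 — holds
Hence LHS − RHS is never 0, i.e. the two sides are never equal, so the relation holds for every integer in [-1000, 1000].

No counterexample exists.

Answer: True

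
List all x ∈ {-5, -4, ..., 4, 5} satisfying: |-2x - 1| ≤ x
Over all integers in [-5, 5], LHS − RHS is smallest at x = 0, where it equals 1:
x = 0: LHS = |-2·0 - 1| = |-1| = 1; 1 ≤ 0 — FAILS
At the ends of the range:
x = -5: LHS = |-2·(-5) - 1| = |9| = 9; 9 ≤ -5 — FAILS
x = 5: LHS = |-2·5 - 1| = |-11| = 11; 11 ≤ 5 — FAILS
Hence LHS − RHS is never zero or negative, i.e. LHS > RHS throughout, so the claimed relation (≤) fails for every integer in [-5, 5].

Answer: None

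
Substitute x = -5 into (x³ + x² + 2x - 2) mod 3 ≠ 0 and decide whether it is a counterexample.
Substitute x = -5 into the relation:
x = -5: LHS = ((-5)³ + (-5)² + 2·(-5) - 2) mod 3 = (-112) mod 3 = 2; 2 ≠ 0 — holds

The relation holds at x = -5, so it is not a counterexample.

Answer: No, x = -5 is not a counterexample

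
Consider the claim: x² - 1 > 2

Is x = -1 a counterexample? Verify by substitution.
Substitute x = -1 into the relation:
x = -1: LHS = (-1)² - 1 = 0; 0 > 2 — FAILS

Since the claim fails at x = -1, this value is a counterexample.

Answer: Yes, x = -1 is a counterexample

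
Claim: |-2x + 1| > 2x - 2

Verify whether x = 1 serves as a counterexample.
Substitute x = 1 into the relation:
x = 1: LHS = |-2·1 + 1| = |-1| = 1, RHS = 2·1 - 2 = 0; 1 > 0 — holds

The relation holds at x = 1, so it is not a counterexample.

Answer: No, x = 1 is not a counterexample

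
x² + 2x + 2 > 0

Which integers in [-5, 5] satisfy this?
Over all integers in [-5, 5], LHS − RHS is smallest at x = -1, where it equals 1:
x = -1: LHS = (-1)² + 2·(-1) + 2 = 1; 1 > 0 — holds
At the ends of the range:
x = -5: LHS = (-5)² + 2·(-5) + 2 = 17; 17 > 0 — holds
x = 5: LHS = 5² + 2·5 + 2 = 37; 37 > 0 — holds
Hence LHS − RHS is never zero or negative, i.e. LHS > RHS throughout, so the relation holds for every integer in [-5, 5].

Answer: All integers in [-5, 5]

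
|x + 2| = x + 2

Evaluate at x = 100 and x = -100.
x = 100: LHS = |100 + 2| = |102| = 102, RHS = 100 + 2 = 102; 102 = 102 — holds
x = -100: LHS = |(-100) + 2| = |-98| = 98, RHS = (-100) + 2 = -98; 98 = -98 — FAILS

Answer: Partially: holds for x = 100, fails for x = -100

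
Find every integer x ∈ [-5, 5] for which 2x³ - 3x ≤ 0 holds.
Holds for: {-5, -4, -3, -2, 0, 1}
Fails for: {-1, 2, 3, 4, 5}

Answer: {-5, -4, -3, -2, 0, 1}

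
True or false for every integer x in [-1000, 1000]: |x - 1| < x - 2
The claim fails at x = 0:
x = 0: LHS = |0 - 1| = |-1| = 1, RHS = 0 - 2 = -2; 1 < -2 — FAILS

Because a single integer refutes it, the statement is false.

Answer: False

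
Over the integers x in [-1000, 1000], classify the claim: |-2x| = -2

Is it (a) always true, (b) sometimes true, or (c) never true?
An absolute value is never negative, so the left side is ≥ 0 for every x, while the right side is -2. Tightest case in [-1000, 1000] is x = 0:
x = 0: LHS = |-2·0| = |0| = 0; 0 = -2 — FAILS
Hence LHS − RHS is never 0, i.e. the two sides are never equal, so the claimed relation (=) fails for every integer in [-1000, 1000].

No integer in the range satisfies it.

Answer: Never true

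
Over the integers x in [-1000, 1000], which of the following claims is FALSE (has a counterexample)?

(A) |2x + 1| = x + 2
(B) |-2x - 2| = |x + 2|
(A) x = 0: LHS = |2·0 + 1| = |1| = 1, RHS = 0 + 2 = 2; 1 = 2 — FAILS
(B) x = 1: LHS = |-2·1 - 2| = |-4| = 4, RHS = |1 + 2| = |3| = 3; 4 = 3 — FAILS

Answer: Both A and B are false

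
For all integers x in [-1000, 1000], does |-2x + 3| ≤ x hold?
The claim fails at x = 0:
x = 0: LHS = |-2·0 + 3| = |3| = 3; 3 ≤ 0 — FAILS

Because a single integer refutes it, the statement is false.

Answer: False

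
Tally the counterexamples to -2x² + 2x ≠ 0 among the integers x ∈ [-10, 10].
Counterexamples in [-10, 10]: {0, 1}.

Counting them gives 2 values.

Answer: 2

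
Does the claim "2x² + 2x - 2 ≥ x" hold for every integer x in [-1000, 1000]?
The claim fails at x = 0:
x = 0: LHS = 2·0² + 2·0 - 2 = -2; -2 ≥ 0 — FAILS

Because a single integer refutes it, the statement is false.

Answer: False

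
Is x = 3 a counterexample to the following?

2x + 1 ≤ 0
Substitute x = 3 into the relation:
x = 3: LHS = 2·3 + 1 = 7; 7 ≤ 0 — FAILS

Since the claim fails at x = 3, this value is a counterexample.

Answer: Yes, x = 3 is a counterexample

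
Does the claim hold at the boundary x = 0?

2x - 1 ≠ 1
x = 0: LHS = 2·0 - 1 = -1; -1 ≠ 1 — holds

The relation is satisfied at x = 0.

Answer: Yes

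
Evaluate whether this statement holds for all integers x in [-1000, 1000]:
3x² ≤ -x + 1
The claim fails at x = 1:
x = 1: LHS = 3·1² = 3, RHS = -1 + 1 = 0; 3 ≤ 0 — FAILS

Because a single integer refutes it, the statement is false.

Answer: False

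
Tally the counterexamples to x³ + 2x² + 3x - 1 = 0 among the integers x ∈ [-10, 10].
Counterexamples in [-10, 10]: {-10, -9, -8, -7, -6, -5, -4, -3, -2, -1, 0, 1, 2, 3, 4, 5, 6, 7, 8, 9, 10}.

Counting them gives 21 values.

Answer: 21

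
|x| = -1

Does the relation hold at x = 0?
x = 0: LHS = |0| = 0; 0 = -1 — FAILS

The relation fails at x = 0, so x = 0 is a counterexample.

Answer: No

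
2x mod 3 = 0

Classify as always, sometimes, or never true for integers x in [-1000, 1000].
Holds at x = 0: LHS = (2·0) mod 3 = 0 mod 3 = 0; 0 = 0 — holds
Fails at x = 1: LHS = (2·1) mod 3 = 2 mod 3 = 2; 2 = 0 — FAILS
It is satisfied by some integers in the range but not all.

Answer: Sometimes true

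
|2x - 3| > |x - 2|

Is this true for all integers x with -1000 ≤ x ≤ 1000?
The claim fails at x = 1:
x = 1: LHS = |2·1 - 3| = |-1| = 1, RHS = |1 - 2| = |-1| = 1; 1 > 1 — FAILS

Because a single integer refutes it, the statement is false.

Answer: False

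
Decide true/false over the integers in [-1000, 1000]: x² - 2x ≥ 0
The claim fails at x = 1:
x = 1: LHS = 1² - 2·1 = -1; -1 ≥ 0 — FAILS

Because a single integer refutes it, the statement is false.

Answer: False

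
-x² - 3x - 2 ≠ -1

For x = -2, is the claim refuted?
Substitute x = -2 into the relation:
x = -2: LHS = -(-2)² - 3·(-2) - 2 = 0; 0 ≠ -1 — holds

The relation holds at x = -2, so it is not a counterexample.

Answer: No, x = -2 is not a counterexample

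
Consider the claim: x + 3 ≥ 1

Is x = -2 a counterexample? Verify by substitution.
Substitute x = -2 into the relation:
x = -2: LHS = (-2) + 3 = 1; 1 ≥ 1 — holds

The claim holds here, so x = -2 is not a counterexample. (A counterexample exists elsewhere, e.g. x = -3.)

Answer: No, x = -2 is not a counterexample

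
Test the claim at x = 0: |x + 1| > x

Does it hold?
x = 0: LHS = |0 + 1| = |1| = 1; 1 > 0 — holds

The relation is satisfied at x = 0.

Answer: Yes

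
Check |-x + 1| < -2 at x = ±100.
x = 100: LHS = |-100 + 1| = |-99| = 99; 99 < -2 — FAILS
x = -100: LHS = |-(-100) + 1| = |101| = 101; 101 < -2 — FAILS

Answer: No, fails for both x = 100 and x = -100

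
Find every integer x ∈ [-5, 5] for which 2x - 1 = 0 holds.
Track d = LHS − RHS over the integers in [-5, 5]. Equality would need d = 0, but d changes sign only between consecutive integers, jumping over 0:
x = 0: LHS = 2·0 - 1 = -1; -1 = 0 — FAILS  (d = -1)
x = 1: LHS = 2·1 - 1 = 1; 1 = 0 — FAILS  (d = 1)
Away from these crossings d keeps a constant sign, and checking every integer in [-5, 5] confirms d ≠ 0 throughout. Hence the two sides are never equal, so the claimed relation (=) fails for every integer in [-5, 5].

Answer: None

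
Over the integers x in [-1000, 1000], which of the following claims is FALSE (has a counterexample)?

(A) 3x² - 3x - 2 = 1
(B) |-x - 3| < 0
(A) x = 0: LHS = 3·0² - 3·0 - 2 = -2; -2 = 1 — FAILS
(B) x = 0: LHS = |-0 - 3| = |-3| = 3; 3 < 0 — FAILS

Answer: Both A and B are false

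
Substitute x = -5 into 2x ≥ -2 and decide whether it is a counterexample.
Substitute x = -5 into the relation:
x = -5: LHS = 2·(-5) = -10; -10 ≥ -2 — FAILS

Since the claim fails at x = -5, this value is a counterexample.

Answer: Yes, x = -5 is a counterexample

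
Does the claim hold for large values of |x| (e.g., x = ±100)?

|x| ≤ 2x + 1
x = 100: LHS = |100| = 100, RHS = 2·100 + 1 = 201; 100 ≤ 201 — holds
x = -100: LHS = |-100| = 100, RHS = 2·(-100) + 1 = -199; 100 ≤ -199 — FAILS

Answer: Partially: holds for x = 100, fails for x = -100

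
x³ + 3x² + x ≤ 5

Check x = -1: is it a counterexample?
Substitute x = -1 into the relation:
x = -1: LHS = (-1)³ + 3·(-1)² + (-1) = 1; 1 ≤ 5 — holds

The claim holds here, so x = -1 is not a counterexample. (A counterexample exists elsewhere, e.g. x = 2.)

Answer: No, x = -1 is not a counterexample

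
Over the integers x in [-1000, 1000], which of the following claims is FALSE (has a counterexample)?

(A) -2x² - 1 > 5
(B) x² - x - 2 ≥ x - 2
(A) x = 0: LHS = -2·0² - 1 = -1; -1 > 5 — FAILS
(B) x = 1: LHS = 1² - 1 - 2 = -2, RHS = 1 - 2 = -1; -2 ≥ -1 — FAILS

Answer: Both A and B are false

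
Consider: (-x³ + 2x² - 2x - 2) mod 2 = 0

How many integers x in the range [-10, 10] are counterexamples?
Counterexamples in [-10, 10]: {-9, -7, -5, -3, -1, 1, 3, 5, 7, 9}.

Counting them gives 10 values.

Answer: 10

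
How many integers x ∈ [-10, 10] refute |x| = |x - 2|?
Counterexamples in [-10, 10]: {-10, -9, -8, -7, -6, -5, -4, -3, -2, -1, 0, 2, 3, 4, 5, 6, 7, 8, 9, 10}.

Counting them gives 20 values.

Answer: 20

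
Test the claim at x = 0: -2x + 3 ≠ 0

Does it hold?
x = 0: LHS = -2·0 + 3 = 3; 3 ≠ 0 — holds

The relation is satisfied at x = 0.

Answer: Yes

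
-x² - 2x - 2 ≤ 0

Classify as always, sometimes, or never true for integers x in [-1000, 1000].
Over all integers in [-1000, 1000], LHS − RHS is largest at x = -1, where it equals -1:
x = -1: LHS = -(-1)² - 2·(-1) - 2 = -1; -1 ≤ 0 — holds
At the ends of the range:
x = -1000: LHS = -(-1000)² - 2·(-1000) - 2 = -998002; -998002 ≤ 0 — holds
x = 1000: LHS = -1000² - 2·1000 - 2 = -1002002; -1002002 ≤ 0 — holds
Hence LHS − RHS is never positive, i.e. LHS ≤ RHS throughout, so the relation holds for every integer in [-1000, 1000].

No counterexample exists.

Answer: Always true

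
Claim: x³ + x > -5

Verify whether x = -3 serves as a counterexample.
Substitute x = -3 into the relation:
x = -3: LHS = (-3)³ + (-3) = -30; -30 > -5 — FAILS

Since the claim fails at x = -3, this value is a counterexample.

Answer: Yes, x = -3 is a counterexample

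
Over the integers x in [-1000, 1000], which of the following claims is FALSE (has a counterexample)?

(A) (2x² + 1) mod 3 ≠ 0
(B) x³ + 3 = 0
(A) x = 1: LHS = (2·1² + 1) mod 3 = 3 mod 3 = 0; 0 ≠ 0 — FAILS
(B) x = 0: LHS = 0³ + 3 = 3; 3 = 0 — FAILS

Answer: Both A and B are false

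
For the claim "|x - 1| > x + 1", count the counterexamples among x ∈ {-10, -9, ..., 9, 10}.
Counterexamples in [-10, 10]: {0, 1, 2, 3, 4, 5, 6, 7, 8, 9, 10}.

Counting them gives 11 values.

Answer: 11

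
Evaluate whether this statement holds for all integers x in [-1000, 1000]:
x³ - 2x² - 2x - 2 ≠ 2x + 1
Track d = LHS − RHS over the integers in [-1000, 1000]. Equality would need d = 0, but d changes sign only between consecutive integers, jumping over 0:
x = 3: LHS = 3³ - 2·3² - 2·3 - 2 = 1, RHS = 2·3 + 1 = 7; 1 ≠ 7 — holds  (d = -6)
x = 4: LHS = 4³ - 2·4² - 2·4 - 2 = 22, RHS = 2·4 + 1 = 9; 22 ≠ 9 — holds  (d = 13)
Away from these crossings d keeps a constant sign, and checking every integer in [-1000, 1000] confirms d ≠ 0 throughout. Hence the two sides are never equal, so the relation holds for every integer in [-1000, 1000].

No counterexample exists.

Answer: True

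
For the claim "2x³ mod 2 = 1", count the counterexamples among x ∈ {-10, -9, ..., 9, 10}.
Counterexamples in [-10, 10]: {-10, -9, -8, -7, -6, -5, -4, -3, -2, -1, 0, 1, 2, 3, 4, 5, 6, 7, 8, 9, 10}.

Counting them gives 21 values.

Answer: 21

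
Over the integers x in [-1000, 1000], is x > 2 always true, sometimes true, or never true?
Holds at x = 3: 3 > 2 — holds
Fails at x = 0: 0 > 2 — FAILS
It is satisfied by some integers in the range but not all.

Answer: Sometimes true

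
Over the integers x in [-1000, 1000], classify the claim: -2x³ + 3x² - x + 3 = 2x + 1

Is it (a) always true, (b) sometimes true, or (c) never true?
Holds at x = 1: LHS = -2·1³ + 3·1² - 1 + 3 = 3, RHS = 2·1 + 1 = 3; 3 = 3 — holds
Fails at x = 0: LHS = -2·0³ + 3·0² - 0 + 3 = 3, RHS = 2·0 + 1 = 1; 3 = 1 — FAILS
It is satisfied by some integers in the range but not all.

Answer: Sometimes true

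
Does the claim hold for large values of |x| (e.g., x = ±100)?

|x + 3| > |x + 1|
x = 100: LHS = |100 + 3| = |103| = 103, RHS = |100 + 1| = |101| = 101; 103 > 101 — holds
x = -100: LHS = |(-100) + 3| = |-97| = 97, RHS = |(-100) + 1| = |-99| = 99; 97 > 99 — FAILS

Answer: Partially: holds for x = 100, fails for x = -100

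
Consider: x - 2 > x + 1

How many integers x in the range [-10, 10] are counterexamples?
Counterexamples in [-10, 10]: {-10, -9, -8, -7, -6, -5, -4, -3, -2, -1, 0, 1, 2, 3, 4, 5, 6, 7, 8, 9, 10}.

Counting them gives 21 values.

Answer: 21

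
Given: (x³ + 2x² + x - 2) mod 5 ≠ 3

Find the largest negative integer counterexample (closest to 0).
Testing negative integers from -1 downward:
x = -1: LHS = ((-1)³ + 2·(-1)² + (-1) - 2) mod 5 = (-2) mod 5 = 3; 3 ≠ 3 — FAILS  ← closest negative counterexample to 0

Answer: x = -1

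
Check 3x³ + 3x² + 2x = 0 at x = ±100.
x = 100: LHS = 3·100³ + 3·100² + 2·100 = 3030200; 3030200 = 0 — FAILS
x = -100: LHS = 3·(-100)³ + 3·(-100)² + 2·(-100) = -2970200; -2970200 = 0 — FAILS

Answer: No, fails for both x = 100 and x = -100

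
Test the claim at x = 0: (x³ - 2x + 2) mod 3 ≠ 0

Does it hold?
x = 0: LHS = (0³ - 2·0 + 2) mod 3 = 2 mod 3 = 2; 2 ≠ 0 — holds

The relation is satisfied at x = 0.

Answer: Yes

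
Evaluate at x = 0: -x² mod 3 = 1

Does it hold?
x = 0: LHS = (-0²) mod 3 = 0 mod 3 = 0; 0 = 1 — FAILS

The relation fails at x = 0, so x = 0 is a counterexample.

Answer: No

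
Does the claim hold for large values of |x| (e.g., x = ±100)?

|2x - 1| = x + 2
x = 100: LHS = |2·100 - 1| = |199| = 199, RHS = 100 + 2 = 102; 199 = 102 — FAILS
x = -100: LHS = |2·(-100) - 1| = |-201| = 201, RHS = (-100) + 2 = -98; 201 = -98 — FAILS

Answer: No, fails for both x = 100 and x = -100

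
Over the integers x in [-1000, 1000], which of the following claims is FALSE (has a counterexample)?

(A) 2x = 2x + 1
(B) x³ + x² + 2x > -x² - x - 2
(A) x = 0: LHS = 2·0 = 0, RHS = 2·0 + 1 = 1; 0 = 1 — FAILS
(B) x = -1: LHS = (-1)³ + (-1)² + 2·(-1) = -2, RHS = -(-1)² - (-1) - 2 = -2; -2 > -2 — FAILS

Answer: Both A and B are false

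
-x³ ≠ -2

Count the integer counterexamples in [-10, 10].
Track d = LHS − RHS over the integers in [-10, 10]. Equality would need d = 0, but d changes sign only between consecutive integers, jumping over 0:
x = 1: LHS = -1³ = -1; -1 ≠ -2 — holds  (d = 1)
x = 2: LHS = -2³ = -8; -8 ≠ -2 — holds  (d = -6)
Away from these crossings d keeps a constant sign, and checking every integer in [-10, 10] confirms d ≠ 0 throughout. Hence the two sides are never equal, so the relation holds for every integer in [-10, 10].

No counterexample appears in that range.

Answer: 0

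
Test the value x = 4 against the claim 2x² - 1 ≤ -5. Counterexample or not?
Substitute x = 4 into the relation:
x = 4: LHS = 2·4² - 1 = 31; 31 ≤ -5 — FAILS

Since the claim fails at x = 4, this value is a counterexample.

Answer: Yes, x = 4 is a counterexample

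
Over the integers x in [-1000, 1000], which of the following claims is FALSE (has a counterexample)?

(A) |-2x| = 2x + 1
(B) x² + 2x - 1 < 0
(A) x = 0: LHS = |-2·0| = |0| = 0, RHS = 2·0 + 1 = 1; 0 = 1 — FAILS
(B) x = 1: LHS = 1² + 2·1 - 1 = 2; 2 < 0 — FAILS

Answer: Both A and B are false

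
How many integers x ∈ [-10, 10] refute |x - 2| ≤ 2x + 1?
Counterexamples in [-10, 10]: {-10, -9, -8, -7, -6, -5, -4, -3, -2, -1, 0}.

Counting them gives 11 values.

Answer: 11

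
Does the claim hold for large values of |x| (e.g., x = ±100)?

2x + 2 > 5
x = 100: LHS = 2·100 + 2 = 202; 202 > 5 — holds
x = -100: LHS = 2·(-100) + 2 = -198; -198 > 5 — FAILS

Answer: Partially: holds for x = 100, fails for x = -100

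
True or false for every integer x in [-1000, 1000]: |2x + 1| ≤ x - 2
The claim fails at x = 0:
x = 0: LHS = |2·0 + 1| = |1| = 1, RHS = 0 - 2 = -2; 1 ≤ -2 — FAILS

Because a single integer refutes it, the statement is false.

Answer: False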